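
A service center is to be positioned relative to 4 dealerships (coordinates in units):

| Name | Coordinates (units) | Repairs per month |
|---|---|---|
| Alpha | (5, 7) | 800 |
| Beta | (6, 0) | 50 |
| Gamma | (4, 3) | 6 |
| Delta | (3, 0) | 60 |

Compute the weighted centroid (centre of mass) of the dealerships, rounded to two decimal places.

(4.92, 6.13)

The minimiser of Σwᵢ‖p−pᵢ‖² is the weighted centroid p* = (Σwᵢpᵢ)/(Σwᵢ).
Σwᵢ = 916.
Σwᵢxᵢ = 800·5 + 50·6 + 6·4 + 60·3 = 4504.
Σwᵢyᵢ = 800·7 + 50·0 + 6·3 + 60·0 = 5618.
x* = 4504/916 = 4.92, y* = 5618/916 = 6.13.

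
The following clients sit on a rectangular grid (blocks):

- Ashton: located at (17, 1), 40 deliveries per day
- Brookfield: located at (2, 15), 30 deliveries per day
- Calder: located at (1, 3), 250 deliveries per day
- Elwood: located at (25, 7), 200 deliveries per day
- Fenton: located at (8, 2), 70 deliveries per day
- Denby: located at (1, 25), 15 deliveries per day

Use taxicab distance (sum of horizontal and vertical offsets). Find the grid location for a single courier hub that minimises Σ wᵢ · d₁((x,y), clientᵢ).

(8, 3)

Manhattan distance separates: Σwᵢ(|x−xᵢ|+|y−yᵢ|) = Σwᵢ|x−xᵢ| + Σwᵢ|y−yᵢ|, so x and y are optimised independently as 1-D weighted medians.
Total weight W = 605; half = 302.5.
x-coordinate, sorted with cumulative weight:
  x=1 (Calder, w=250) cum 250
  x=1 (Denby, w=15) cum 265
  x=2 (Brookfield, w=30) cum 295
  x=8 (Fenton, w=70) cum 365  ← median
  x=17 (Ashton, w=40) cum 405
  x=25 (Elwood, w=200) cum 605
⇒ x* = 8
y-coordinate, sorted with cumulative weight:
  y=1 (Ashton, w=40) cum 40
  y=2 (Fenton, w=70) cum 110
  y=3 (Calder, w=250) cum 360  ← median
  y=7 (Elwood, w=200) cum 560
  y=15 (Brookfield, w=30) cum 590
  y=25 (Denby, w=15) cum 605
⇒ y* = 3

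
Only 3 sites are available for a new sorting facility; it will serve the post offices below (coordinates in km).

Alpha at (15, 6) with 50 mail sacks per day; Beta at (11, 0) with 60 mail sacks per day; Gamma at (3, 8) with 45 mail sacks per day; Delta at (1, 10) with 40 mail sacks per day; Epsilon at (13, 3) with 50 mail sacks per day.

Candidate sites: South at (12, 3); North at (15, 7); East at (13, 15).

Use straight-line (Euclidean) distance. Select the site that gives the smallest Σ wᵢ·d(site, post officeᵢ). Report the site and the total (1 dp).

South, total 1436.7 km

Total weighted distance at each candidate:
  South (12, 3): total = 1436.7
  North (15, 7): total = 1871.9
  East (13, 15): total = 3038.2
Minimum is at South with total 1436.7 km.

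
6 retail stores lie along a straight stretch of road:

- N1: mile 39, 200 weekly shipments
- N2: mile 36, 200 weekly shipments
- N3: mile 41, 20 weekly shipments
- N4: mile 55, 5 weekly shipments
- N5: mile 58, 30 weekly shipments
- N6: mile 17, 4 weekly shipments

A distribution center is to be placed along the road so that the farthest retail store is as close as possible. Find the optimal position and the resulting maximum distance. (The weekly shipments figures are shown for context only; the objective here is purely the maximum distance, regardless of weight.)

location 37.5, max distance 20.5

The 1-center on a line is the midpoint of the two extreme points: leftmost at 17, rightmost at 58.
Optimal location = (17 + 58)/2 = 37.5; maximum distance = (58 − 17)/2 = 20.5.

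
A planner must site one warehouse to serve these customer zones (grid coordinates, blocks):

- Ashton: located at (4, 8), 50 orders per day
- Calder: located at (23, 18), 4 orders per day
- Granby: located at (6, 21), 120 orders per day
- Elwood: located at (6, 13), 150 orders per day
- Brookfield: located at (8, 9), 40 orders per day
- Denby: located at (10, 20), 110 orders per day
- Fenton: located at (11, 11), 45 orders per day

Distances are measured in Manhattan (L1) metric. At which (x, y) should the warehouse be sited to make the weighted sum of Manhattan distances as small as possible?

Manhattan distance separates: Σwᵢ(|x−xᵢ|+|y−yᵢ|) = Σwᵢ|x−xᵢ| + Σwᵢ|y−yᵢ|, so x and y are optimised independently as 1-D weighted medians.
Total weight W = 519; half = 259.5.
x-coordinate, sorted with cumulative weight:
  x=4 (Ashton, w=50) cum 50
  x=6 (Granby, w=120) cum 170
  x=6 (Elwood, w=150) cum 320  ← median
  x=8 (Brookfield, w=40) cum 360
  x=10 (Denby, w=110) cum 470
  x=11 (Fenton, w=45) cum 515
  x=23 (Calder, w=4) cum 519
⇒ x* = 6
y-coordinate, sorted with cumulative weight:
  y=8 (Ashton, w=50) cum 50
  y=9 (Brookfield, w=40) cum 90
  y=11 (Fenton, w=45) cum 135
  y=13 (Elwood, w=150) cum 285  ← median
  y=18 (Calder, w=4) cum 289
  y=20 (Denby, w=110) cum 399
  y=21 (Granby, w=120) cum 519
⇒ y* = 13

(6, 13)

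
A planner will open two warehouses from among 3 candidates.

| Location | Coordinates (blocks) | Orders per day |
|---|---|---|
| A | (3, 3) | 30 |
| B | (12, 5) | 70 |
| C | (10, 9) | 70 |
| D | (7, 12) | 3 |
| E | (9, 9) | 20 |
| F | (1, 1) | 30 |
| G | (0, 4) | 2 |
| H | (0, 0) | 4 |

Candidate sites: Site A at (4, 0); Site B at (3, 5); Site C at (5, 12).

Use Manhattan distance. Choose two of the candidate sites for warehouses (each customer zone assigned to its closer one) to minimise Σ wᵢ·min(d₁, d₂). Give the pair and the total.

Evaluate every pair (each demand assigned to the nearer of the two):
  {Site B, Site C}: total = 1616
  {Site A, Site B}: total = 1837
  {Site A, Site C}: total = 1888
Best pair: {Site B, Site C} with total 1616.

{Site B, Site C}, total 1616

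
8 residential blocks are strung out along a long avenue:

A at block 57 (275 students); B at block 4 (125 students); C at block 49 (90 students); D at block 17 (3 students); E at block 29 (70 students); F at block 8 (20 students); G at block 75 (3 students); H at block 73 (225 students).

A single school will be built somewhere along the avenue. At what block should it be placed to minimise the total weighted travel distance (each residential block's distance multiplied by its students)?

For a sum of weighted absolute distances on a line, the optimum is the weighted median (not the mean). Total weight W = 811; half-weight = 405.5.
Sort by position and accumulate weight:
  block 4 (B, w=125) → cum 125
  block 8 (F, w=20) → cum 145
  block 17 (D, w=3) → cum 148
  block 29 (E, w=70) → cum 218
  block 49 (C, w=90) → cum 308
  block 57 (A, w=275) → cum 583  ≥ 405.5 → median here
  block 73 (H, w=225) → cum 808
  block 75 (G, w=3) → cum 811
Optimal location: block 57.

x = 57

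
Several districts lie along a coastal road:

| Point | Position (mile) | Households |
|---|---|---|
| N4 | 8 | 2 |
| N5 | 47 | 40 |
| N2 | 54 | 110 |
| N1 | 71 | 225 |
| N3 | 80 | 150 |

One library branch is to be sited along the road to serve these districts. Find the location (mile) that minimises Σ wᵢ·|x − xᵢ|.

For a sum of weighted absolute distances on a line, the optimum is the weighted median (not the mean). Total weight W = 527; half-weight = 263.5.
Sort by position and accumulate weight:
  mile 8 (N4, w=2) → cum 2
  mile 47 (N5, w=40) → cum 42
  mile 54 (N2, w=110) → cum 152
  mile 71 (N1, w=225) → cum 377  ≥ 263.5 → median here
  mile 80 (N3, w=150) → cum 527
Optimal location: mile 71.

x = 71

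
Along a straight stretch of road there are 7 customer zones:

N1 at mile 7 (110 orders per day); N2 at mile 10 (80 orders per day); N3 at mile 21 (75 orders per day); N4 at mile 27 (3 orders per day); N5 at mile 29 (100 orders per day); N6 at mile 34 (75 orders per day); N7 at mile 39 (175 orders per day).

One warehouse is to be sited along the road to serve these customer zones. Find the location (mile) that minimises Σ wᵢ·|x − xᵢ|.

For a sum of weighted absolute distances on a line, the optimum is the weighted median (not the mean). Total weight W = 618; half-weight = 309.
Sort by position and accumulate weight:
  mile 7 (N1, w=110) → cum 110
  mile 10 (N2, w=80) → cum 190
  mile 21 (N3, w=75) → cum 265
  mile 27 (N4, w=3) → cum 268
  mile 29 (N5, w=100) → cum 368  ≥ 309 → median here
  mile 34 (N6, w=75) → cum 443
  mile 39 (N7, w=175) → cum 618
Optimal location: mile 29.

x = 29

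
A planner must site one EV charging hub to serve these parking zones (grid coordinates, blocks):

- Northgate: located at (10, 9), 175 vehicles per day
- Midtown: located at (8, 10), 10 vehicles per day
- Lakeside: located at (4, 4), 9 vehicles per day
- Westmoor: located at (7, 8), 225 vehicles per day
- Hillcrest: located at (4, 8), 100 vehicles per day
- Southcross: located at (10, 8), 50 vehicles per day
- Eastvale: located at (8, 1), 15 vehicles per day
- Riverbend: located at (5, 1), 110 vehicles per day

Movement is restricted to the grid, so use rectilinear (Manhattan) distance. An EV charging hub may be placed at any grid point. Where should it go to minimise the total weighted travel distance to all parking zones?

Manhattan distance separates: Σwᵢ(|x−xᵢ|+|y−yᵢ|) = Σwᵢ|x−xᵢ| + Σwᵢ|y−yᵢ|, so x and y are optimised independently as 1-D weighted medians.
Total weight W = 694; half = 347.
x-coordinate, sorted with cumulative weight:
  x=4 (Lakeside, w=9) cum 9
  x=4 (Hillcrest, w=100) cum 109
  x=5 (Riverbend, w=110) cum 219
  x=7 (Westmoor, w=225) cum 444  ← median
  x=8 (Midtown, w=10) cum 454
  x=8 (Eastvale, w=15) cum 469
  x=10 (Northgate, w=175) cum 644
  x=10 (Southcross, w=50) cum 694
⇒ x* = 7
y-coordinate, sorted with cumulative weight:
  y=1 (Eastvale, w=15) cum 15
  y=1 (Riverbend, w=110) cum 125
  y=4 (Lakeside, w=9) cum 134
  y=8 (Westmoor, w=225) cum 359  ← median
  y=8 (Hillcrest, w=100) cum 459
  y=8 (Southcross, w=50) cum 509
  y=9 (Northgate, w=175) cum 684
  y=10 (Midtown, w=10) cum 694
⇒ y* = 8

(7, 8)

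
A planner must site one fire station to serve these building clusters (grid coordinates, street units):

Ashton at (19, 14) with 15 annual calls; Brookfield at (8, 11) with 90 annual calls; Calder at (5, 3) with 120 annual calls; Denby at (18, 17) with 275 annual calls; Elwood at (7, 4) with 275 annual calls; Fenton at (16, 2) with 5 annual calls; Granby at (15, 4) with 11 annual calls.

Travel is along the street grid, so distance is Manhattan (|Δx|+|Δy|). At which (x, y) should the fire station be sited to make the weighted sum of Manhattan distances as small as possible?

(8, 4)

Manhattan distance separates: Σwᵢ(|x−xᵢ|+|y−yᵢ|) = Σwᵢ|x−xᵢ| + Σwᵢ|y−yᵢ|, so x and y are optimised independently as 1-D weighted medians.
Total weight W = 791; half = 395.5.
x-coordinate, sorted with cumulative weight:
  x=5 (Calder, w=120) cum 120
  x=7 (Elwood, w=275) cum 395
  x=8 (Brookfield, w=90) cum 485  ← median
  x=15 (Granby, w=11) cum 496
  x=16 (Fenton, w=5) cum 501
  x=18 (Denby, w=275) cum 776
  x=19 (Ashton, w=15) cum 791
⇒ x* = 8
y-coordinate, sorted with cumulative weight:
  y=2 (Fenton, w=5) cum 5
  y=3 (Calder, w=120) cum 125
  y=4 (Elwood, w=275) cum 400  ← median
  y=4 (Granby, w=11) cum 411
  y=11 (Brookfield, w=90) cum 501
  y=14 (Ashton, w=15) cum 516
  y=17 (Denby, w=275) cum 791
⇒ y* = 4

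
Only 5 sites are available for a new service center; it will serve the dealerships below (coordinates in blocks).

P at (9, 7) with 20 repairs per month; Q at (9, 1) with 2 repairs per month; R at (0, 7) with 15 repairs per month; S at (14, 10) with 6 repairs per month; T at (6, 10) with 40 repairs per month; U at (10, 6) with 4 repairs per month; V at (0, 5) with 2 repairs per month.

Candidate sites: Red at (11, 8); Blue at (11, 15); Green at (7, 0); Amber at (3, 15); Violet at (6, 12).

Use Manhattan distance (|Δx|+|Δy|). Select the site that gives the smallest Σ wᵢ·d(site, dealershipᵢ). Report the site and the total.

Total weighted distance at each candidate:
  Red (11, 8): total = 608
  Blue (11, 15): total = 1047
  Green (7, 0): total = 998
  Amber (3, 15): total = 991
  Violet (6, 12): total = 559
Minimum is at Violet with total 559 blocks.

Violet, total 559 blocks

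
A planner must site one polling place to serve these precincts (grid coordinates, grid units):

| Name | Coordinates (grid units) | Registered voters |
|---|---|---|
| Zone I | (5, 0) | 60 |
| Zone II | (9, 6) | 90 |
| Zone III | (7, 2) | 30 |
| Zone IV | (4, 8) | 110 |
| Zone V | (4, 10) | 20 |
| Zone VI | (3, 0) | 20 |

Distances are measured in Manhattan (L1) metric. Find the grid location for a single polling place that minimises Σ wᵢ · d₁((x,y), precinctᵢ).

Manhattan distance separates: Σwᵢ(|x−xᵢ|+|y−yᵢ|) = Σwᵢ|x−xᵢ| + Σwᵢ|y−yᵢ|, so x and y are optimised independently as 1-D weighted medians.
Total weight W = 330; half = 165.
x-coordinate, sorted with cumulative weight:
  x=3 (Zone VI, w=20) cum 20
  x=4 (Zone IV, w=110) cum 130
  x=4 (Zone V, w=20) cum 150
  x=5 (Zone I, w=60) cum 210  ← median
  x=7 (Zone III, w=30) cum 240
  x=9 (Zone II, w=90) cum 330
⇒ x* = 5
y-coordinate, sorted with cumulative weight:
  y=0 (Zone I, w=60) cum 60
  y=0 (Zone VI, w=20) cum 80
  y=2 (Zone III, w=30) cum 110
  y=6 (Zone II, w=90) cum 200  ← median
  y=8 (Zone IV, w=110) cum 310
  y=10 (Zone V, w=20) cum 330
⇒ y* = 6

(5, 6)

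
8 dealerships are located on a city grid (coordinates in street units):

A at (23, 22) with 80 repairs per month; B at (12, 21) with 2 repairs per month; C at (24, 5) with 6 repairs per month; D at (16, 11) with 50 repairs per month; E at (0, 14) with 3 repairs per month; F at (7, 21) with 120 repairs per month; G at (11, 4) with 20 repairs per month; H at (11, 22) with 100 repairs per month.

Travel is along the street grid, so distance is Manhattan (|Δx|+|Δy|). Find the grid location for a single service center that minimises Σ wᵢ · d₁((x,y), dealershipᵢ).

(11, 21)

Manhattan distance separates: Σwᵢ(|x−xᵢ|+|y−yᵢ|) = Σwᵢ|x−xᵢ| + Σwᵢ|y−yᵢ|, so x and y are optimised independently as 1-D weighted medians.
Total weight W = 381; half = 190.5.
x-coordinate, sorted with cumulative weight:
  x=0 (E, w=3) cum 3
  x=7 (F, w=120) cum 123
  x=11 (G, w=20) cum 143
  x=11 (H, w=100) cum 243  ← median
  x=12 (B, w=2) cum 245
  x=16 (D, w=50) cum 295
  x=23 (A, w=80) cum 375
  x=24 (C, w=6) cum 381
⇒ x* = 11
y-coordinate, sorted with cumulative weight:
  y=4 (G, w=20) cum 20
  y=5 (C, w=6) cum 26
  y=11 (D, w=50) cum 76
  y=14 (E, w=3) cum 79
  y=21 (B, w=2) cum 81
  y=21 (F, w=120) cum 201  ← median
  y=22 (A, w=80) cum 281
  y=22 (H, w=100) cum 381
⇒ y* = 21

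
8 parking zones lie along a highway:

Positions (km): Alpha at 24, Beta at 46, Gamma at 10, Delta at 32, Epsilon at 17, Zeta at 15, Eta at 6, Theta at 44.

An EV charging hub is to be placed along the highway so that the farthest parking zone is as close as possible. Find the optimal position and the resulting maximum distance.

location 26, max distance 20

The 1-center on a line is the midpoint of the two extreme points: leftmost at 6, rightmost at 46.
Optimal location = (6 + 46)/2 = 26; maximum distance = (46 − 6)/2 = 20.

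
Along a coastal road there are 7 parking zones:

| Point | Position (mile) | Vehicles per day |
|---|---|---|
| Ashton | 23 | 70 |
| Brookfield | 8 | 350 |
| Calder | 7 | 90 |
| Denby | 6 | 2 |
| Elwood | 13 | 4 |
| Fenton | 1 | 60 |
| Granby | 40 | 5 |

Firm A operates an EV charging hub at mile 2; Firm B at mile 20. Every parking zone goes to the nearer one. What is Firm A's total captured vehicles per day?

502

The indifferent point is the midpoint (2+20)/2 = 11; parking zones left of it (closer to Firm A at 2) go to Firm A, those right go to Firm B.
  Fenton at 1 (w=60) → Firm A
  Denby at 6 (w=2) → Firm A
  Calder at 7 (w=90) → Firm A
  Brookfield at 8 (w=350) → Firm A
  Elwood at 13 (w=4) → Firm B
  Ashton at 23 (w=70) → Firm B
  Granby at 40 (w=5) → Firm B
Firm A captures 502; Firm B captures 79.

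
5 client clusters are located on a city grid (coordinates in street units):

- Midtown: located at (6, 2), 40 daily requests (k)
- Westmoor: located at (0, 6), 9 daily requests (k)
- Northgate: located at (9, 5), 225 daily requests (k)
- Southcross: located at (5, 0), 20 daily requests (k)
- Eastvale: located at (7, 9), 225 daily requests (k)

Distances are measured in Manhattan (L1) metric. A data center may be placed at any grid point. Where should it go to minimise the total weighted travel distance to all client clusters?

(7, 5)

Manhattan distance separates: Σwᵢ(|x−xᵢ|+|y−yᵢ|) = Σwᵢ|x−xᵢ| + Σwᵢ|y−yᵢ|, so x and y are optimised independently as 1-D weighted medians.
Total weight W = 519; half = 259.5.
x-coordinate, sorted with cumulative weight:
  x=0 (Westmoor, w=9) cum 9
  x=5 (Southcross, w=20) cum 29
  x=6 (Midtown, w=40) cum 69
  x=7 (Eastvale, w=225) cum 294  ← median
  x=9 (Northgate, w=225) cum 519
⇒ x* = 7
y-coordinate, sorted with cumulative weight:
  y=0 (Southcross, w=20) cum 20
  y=2 (Midtown, w=40) cum 60
  y=5 (Northgate, w=225) cum 285  ← median
  y=6 (Westmoor, w=9) cum 294
  y=9 (Eastvale, w=225) cum 519
⇒ y* = 5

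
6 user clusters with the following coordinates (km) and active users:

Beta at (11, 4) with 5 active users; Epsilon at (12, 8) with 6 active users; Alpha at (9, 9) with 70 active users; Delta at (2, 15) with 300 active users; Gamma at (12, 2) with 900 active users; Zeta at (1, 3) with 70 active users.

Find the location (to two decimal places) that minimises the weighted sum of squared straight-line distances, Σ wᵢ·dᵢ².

(9.05, 5.34)

The minimiser of Σwᵢ‖p−pᵢ‖² is the weighted centroid p* = (Σwᵢpᵢ)/(Σwᵢ).
Σwᵢ = 1351.
Σwᵢxᵢ = 5·11 + 6·12 + 70·9 + 300·2 + 900·12 + 70·1 = 12227.
Σwᵢyᵢ = 5·4 + 6·8 + 70·9 + 300·15 + 900·2 + 70·3 = 7208.
x* = 12227/1351 = 9.05, y* = 7208/1351 = 5.34.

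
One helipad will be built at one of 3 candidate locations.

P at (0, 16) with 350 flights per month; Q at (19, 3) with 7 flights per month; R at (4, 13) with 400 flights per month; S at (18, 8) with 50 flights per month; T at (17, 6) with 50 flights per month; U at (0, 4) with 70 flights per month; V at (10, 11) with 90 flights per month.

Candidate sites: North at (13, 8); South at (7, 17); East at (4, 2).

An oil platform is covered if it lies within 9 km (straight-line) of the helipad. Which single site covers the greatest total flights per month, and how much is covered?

South, covering 840

Coverage radius r = 9 km; a point is covered iff (Δx)²+(Δy)² ≤ 9² = 81.
  North (13, 8): covers {Q, S, T, V} → 197
  South (7, 17): covers {P, R, V} → 840
  East (4, 2): covers {U} → 70
Maximum coverage at South: 840 flights per month.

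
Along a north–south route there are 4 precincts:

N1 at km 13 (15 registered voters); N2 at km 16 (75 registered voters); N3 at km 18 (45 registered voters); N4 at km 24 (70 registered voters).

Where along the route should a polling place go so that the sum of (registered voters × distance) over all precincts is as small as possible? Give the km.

For a sum of weighted absolute distances on a line, the optimum is the weighted median (not the mean). Total weight W = 205; half-weight = 102.5.
Sort by position and accumulate weight:
  km 13 (N1, w=15) → cum 15
  km 16 (N2, w=75) → cum 90
  km 18 (N3, w=45) → cum 135  ≥ 102.5 → median here
  km 24 (N4, w=70) → cum 205
Optimal location: km 18.

x = 18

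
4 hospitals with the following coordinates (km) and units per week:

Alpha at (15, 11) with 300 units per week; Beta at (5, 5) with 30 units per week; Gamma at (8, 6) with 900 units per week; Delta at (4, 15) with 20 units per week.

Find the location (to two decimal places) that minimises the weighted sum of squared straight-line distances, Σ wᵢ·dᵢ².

(9.54, 7.32)

The minimiser of Σwᵢ‖p−pᵢ‖² is the weighted centroid p* = (Σwᵢpᵢ)/(Σwᵢ).
Σwᵢ = 1250.
Σwᵢxᵢ = 300·15 + 30·5 + 900·8 + 20·4 = 11930.
Σwᵢyᵢ = 300·11 + 30·5 + 900·6 + 20·15 = 9150.
x* = 11930/1250 = 9.54, y* = 9150/1250 = 7.32.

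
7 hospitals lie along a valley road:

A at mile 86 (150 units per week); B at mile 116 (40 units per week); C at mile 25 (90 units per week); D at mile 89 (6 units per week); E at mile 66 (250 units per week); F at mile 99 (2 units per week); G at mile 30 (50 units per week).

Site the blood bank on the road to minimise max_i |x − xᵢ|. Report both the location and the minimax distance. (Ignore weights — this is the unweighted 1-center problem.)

location 70.5, max distance 45.5

The 1-center on a line is the midpoint of the two extreme points: leftmost at 25, rightmost at 116.
Optimal location = (25 + 116)/2 = 70.5; maximum distance = (116 − 25)/2 = 45.5.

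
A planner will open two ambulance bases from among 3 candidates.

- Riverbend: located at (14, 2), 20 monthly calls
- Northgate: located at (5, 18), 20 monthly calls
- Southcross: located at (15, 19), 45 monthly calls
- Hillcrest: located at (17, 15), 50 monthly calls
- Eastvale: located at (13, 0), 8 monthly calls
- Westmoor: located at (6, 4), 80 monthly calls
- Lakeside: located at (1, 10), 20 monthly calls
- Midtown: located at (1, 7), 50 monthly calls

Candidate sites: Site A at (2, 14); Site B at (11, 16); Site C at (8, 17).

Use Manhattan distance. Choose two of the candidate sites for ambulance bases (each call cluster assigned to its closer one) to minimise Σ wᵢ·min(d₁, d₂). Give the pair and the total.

{Site A, Site B}, total 2909

Evaluate every pair (each demand assigned to the nearer of the two):
  {Site A, Site B}: total = 2909
  {Site A, Site C}: total = 3251
  {Site B, Site C}: total = 3559
Best pair: {Site A, Site B} with total 2909.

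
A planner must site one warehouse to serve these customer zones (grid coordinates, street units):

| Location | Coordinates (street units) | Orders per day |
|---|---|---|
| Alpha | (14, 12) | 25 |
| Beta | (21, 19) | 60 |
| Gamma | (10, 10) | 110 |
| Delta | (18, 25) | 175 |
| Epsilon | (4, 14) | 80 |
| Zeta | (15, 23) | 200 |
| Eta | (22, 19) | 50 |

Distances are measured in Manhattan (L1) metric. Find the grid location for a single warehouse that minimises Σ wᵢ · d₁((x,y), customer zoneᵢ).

(15, 23)

Manhattan distance separates: Σwᵢ(|x−xᵢ|+|y−yᵢ|) = Σwᵢ|x−xᵢ| + Σwᵢ|y−yᵢ|, so x and y are optimised independently as 1-D weighted medians.
Total weight W = 700; half = 350.
x-coordinate, sorted with cumulative weight:
  x=4 (Epsilon, w=80) cum 80
  x=10 (Gamma, w=110) cum 190
  x=14 (Alpha, w=25) cum 215
  x=15 (Zeta, w=200) cum 415  ← median
  x=18 (Delta, w=175) cum 590
  x=21 (Beta, w=60) cum 650
  x=22 (Eta, w=50) cum 700
⇒ x* = 15
y-coordinate, sorted with cumulative weight:
  y=10 (Gamma, w=110) cum 110
  y=12 (Alpha, w=25) cum 135
  y=14 (Epsilon, w=80) cum 215
  y=19 (Beta, w=60) cum 275
  y=19 (Eta, w=50) cum 325
  y=23 (Zeta, w=200) cum 525  ← median
  y=25 (Delta, w=175) cum 700
⇒ y* = 23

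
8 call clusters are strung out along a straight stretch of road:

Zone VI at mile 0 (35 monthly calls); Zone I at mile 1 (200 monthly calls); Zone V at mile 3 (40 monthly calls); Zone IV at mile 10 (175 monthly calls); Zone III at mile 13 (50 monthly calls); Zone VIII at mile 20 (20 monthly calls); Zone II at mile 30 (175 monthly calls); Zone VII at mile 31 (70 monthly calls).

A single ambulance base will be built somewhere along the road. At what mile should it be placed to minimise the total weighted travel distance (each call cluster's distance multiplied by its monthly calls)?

For a sum of weighted absolute distances on a line, the optimum is the weighted median (not the mean). Total weight W = 765; half-weight = 382.5.
Sort by position and accumulate weight:
  mile 0 (Zone VI, w=35) → cum 35
  mile 1 (Zone I, w=200) → cum 235
  mile 3 (Zone V, w=40) → cum 275
  mile 10 (Zone IV, w=175) → cum 450  ≥ 382.5 → median here
  mile 13 (Zone III, w=50) → cum 500
  mile 20 (Zone VIII, w=20) → cum 520
  mile 30 (Zone II, w=175) → cum 695
  mile 31 (Zone VII, w=70) → cum 765
Optimal location: mile 10.

x = 10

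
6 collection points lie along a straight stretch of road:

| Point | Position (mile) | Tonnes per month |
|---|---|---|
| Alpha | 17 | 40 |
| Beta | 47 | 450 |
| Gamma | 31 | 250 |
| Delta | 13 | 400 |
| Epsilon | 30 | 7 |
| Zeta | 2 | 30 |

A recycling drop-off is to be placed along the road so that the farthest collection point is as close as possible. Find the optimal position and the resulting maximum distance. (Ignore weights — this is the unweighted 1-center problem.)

location 24.5, max distance 22.5

The 1-center on a line is the midpoint of the two extreme points: leftmost at 2, rightmost at 47.
Optimal location = (2 + 47)/2 = 24.5; maximum distance = (47 − 2)/2 = 22.5.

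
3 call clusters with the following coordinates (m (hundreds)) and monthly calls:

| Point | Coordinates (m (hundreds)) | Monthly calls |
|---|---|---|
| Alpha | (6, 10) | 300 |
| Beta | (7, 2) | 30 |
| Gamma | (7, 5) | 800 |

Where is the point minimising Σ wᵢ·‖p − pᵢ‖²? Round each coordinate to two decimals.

The minimiser of Σwᵢ‖p−pᵢ‖² is the weighted centroid p* = (Σwᵢpᵢ)/(Σwᵢ).
Σwᵢ = 1130.
Σwᵢxᵢ = 300·6 + 30·7 + 800·7 = 7610.
Σwᵢyᵢ = 300·10 + 30·2 + 800·5 = 7060.
x* = 7610/1130 = 6.73, y* = 7060/1130 = 6.25.

(6.73, 6.25)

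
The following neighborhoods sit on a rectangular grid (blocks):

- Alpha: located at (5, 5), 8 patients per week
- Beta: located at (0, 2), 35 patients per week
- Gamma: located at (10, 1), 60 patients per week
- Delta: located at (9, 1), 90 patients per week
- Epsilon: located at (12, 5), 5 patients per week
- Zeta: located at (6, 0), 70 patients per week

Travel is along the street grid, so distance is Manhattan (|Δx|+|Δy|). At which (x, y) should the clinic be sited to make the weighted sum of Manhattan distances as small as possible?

(9, 1)

Manhattan distance separates: Σwᵢ(|x−xᵢ|+|y−yᵢ|) = Σwᵢ|x−xᵢ| + Σwᵢ|y−yᵢ|, so x and y are optimised independently as 1-D weighted medians.
Total weight W = 268; half = 134.
x-coordinate, sorted with cumulative weight:
  x=0 (Beta, w=35) cum 35
  x=5 (Alpha, w=8) cum 43
  x=6 (Zeta, w=70) cum 113
  x=9 (Delta, w=90) cum 203  ← median
  x=10 (Gamma, w=60) cum 263
  x=12 (Epsilon, w=5) cum 268
⇒ x* = 9
y-coordinate, sorted with cumulative weight:
  y=0 (Zeta, w=70) cum 70
  y=1 (Gamma, w=60) cum 130
  y=1 (Delta, w=90) cum 220  ← median
  y=2 (Beta, w=35) cum 255
  y=5 (Alpha, w=8) cum 263
  y=5 (Epsilon, w=5) cum 268
⇒ y* = 1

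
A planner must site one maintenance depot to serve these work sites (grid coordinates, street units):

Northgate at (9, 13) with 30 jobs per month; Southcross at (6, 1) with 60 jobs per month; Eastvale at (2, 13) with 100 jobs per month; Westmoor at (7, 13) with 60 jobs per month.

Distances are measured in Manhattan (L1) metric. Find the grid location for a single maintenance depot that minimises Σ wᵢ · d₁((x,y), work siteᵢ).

(6, 13)

Manhattan distance separates: Σwᵢ(|x−xᵢ|+|y−yᵢ|) = Σwᵢ|x−xᵢ| + Σwᵢ|y−yᵢ|, so x and y are optimised independently as 1-D weighted medians.
Total weight W = 250; half = 125.
x-coordinate, sorted with cumulative weight:
  x=2 (Eastvale, w=100) cum 100
  x=6 (Southcross, w=60) cum 160  ← median
  x=7 (Westmoor, w=60) cum 220
  x=9 (Northgate, w=30) cum 250
⇒ x* = 6
y-coordinate, sorted with cumulative weight:
  y=1 (Southcross, w=60) cum 60
  y=13 (Northgate, w=30) cum 90
  y=13 (Eastvale, w=100) cum 190  ← median
  y=13 (Westmoor, w=60) cum 250
⇒ y* = 13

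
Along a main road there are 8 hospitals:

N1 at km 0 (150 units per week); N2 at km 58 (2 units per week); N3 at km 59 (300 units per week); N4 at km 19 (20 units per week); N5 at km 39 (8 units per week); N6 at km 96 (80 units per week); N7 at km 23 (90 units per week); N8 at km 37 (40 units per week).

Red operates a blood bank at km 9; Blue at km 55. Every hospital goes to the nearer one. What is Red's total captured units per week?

The indifferent point is the midpoint (9+55)/2 = 32; hospitals left of it (closer to Red at 9) go to Red, those right go to Blue.
  N1 at 0 (w=150) → Red
  N4 at 19 (w=20) → Red
  N7 at 23 (w=90) → Red
  N8 at 37 (w=40) → Blue
  N5 at 39 (w=8) → Blue
  N2 at 58 (w=2) → Blue
  N3 at 59 (w=300) → Blue
  N6 at 96 (w=80) → Blue
Red captures 260; Blue captures 430.

260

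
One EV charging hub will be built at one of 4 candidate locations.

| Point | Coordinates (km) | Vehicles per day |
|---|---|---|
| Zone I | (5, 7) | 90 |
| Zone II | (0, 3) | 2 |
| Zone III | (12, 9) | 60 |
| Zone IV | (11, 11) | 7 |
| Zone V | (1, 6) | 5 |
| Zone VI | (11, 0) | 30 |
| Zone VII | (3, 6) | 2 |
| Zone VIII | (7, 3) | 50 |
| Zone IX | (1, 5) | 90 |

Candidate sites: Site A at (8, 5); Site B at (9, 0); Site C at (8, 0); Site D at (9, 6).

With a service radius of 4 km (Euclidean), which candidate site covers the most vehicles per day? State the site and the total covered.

Coverage radius r = 4 km; a point is covered iff (Δx)²+(Δy)² ≤ 4² = 16.
  Site A (8, 5): covers {Zone I, Zone VIII} → 140
  Site B (9, 0): covers {Zone VI, Zone VIII} → 80
  Site C (8, 0): covers {Zone VI, Zone VIII} → 80
  Site D (9, 6): covers {Zone VIII} → 50
Maximum coverage at Site A: 140 vehicles per day.

Site A, covering 140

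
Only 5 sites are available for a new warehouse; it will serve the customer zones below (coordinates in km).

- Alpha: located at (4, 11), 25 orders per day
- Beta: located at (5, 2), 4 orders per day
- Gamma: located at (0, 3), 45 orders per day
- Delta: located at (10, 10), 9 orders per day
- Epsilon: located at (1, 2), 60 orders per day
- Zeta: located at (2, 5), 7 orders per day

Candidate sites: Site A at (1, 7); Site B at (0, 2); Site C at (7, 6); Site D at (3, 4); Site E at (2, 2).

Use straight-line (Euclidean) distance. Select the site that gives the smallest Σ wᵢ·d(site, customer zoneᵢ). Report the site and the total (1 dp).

Total weighted distance at each candidate:
  Site A (1, 7): total = 737.2
  Site B (0, 2): total = 511.7
  Site C (7, 6): total = 1019.7
  Site D (3, 4): total = 593.0
  Site E (2, 2): total = 525.9
Minimum is at Site B with total 511.7 km.

Site B, total 511.7 km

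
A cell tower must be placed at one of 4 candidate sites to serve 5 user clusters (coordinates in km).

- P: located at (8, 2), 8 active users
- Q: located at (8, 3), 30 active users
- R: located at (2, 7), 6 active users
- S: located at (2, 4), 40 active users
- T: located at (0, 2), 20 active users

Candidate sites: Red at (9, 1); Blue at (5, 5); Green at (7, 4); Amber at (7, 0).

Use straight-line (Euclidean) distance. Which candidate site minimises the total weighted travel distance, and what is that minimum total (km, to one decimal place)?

Total weighted distance at each candidate:
  Red (9, 1): total = 619.5
  Blue (5, 5): total = 406.9
  Green (7, 4): total = 440.9
  Amber (7, 0): total = 566.1
Minimum is at Blue with total 406.9 km.

Blue, total 406.9 km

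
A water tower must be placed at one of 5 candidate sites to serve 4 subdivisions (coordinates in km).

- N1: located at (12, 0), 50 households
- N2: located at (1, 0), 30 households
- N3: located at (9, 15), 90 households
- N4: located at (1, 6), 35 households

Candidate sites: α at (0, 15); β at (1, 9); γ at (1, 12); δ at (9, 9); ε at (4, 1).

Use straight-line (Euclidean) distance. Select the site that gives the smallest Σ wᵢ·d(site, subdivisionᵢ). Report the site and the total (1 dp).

δ, total 1674.6 km

Total weighted distance at each candidate:
  α (0, 15): total = 2538.4
  β (1, 9): total = 1985.6
  γ (1, 12): total = 2152.9
  δ (9, 9): total = 1674.6
  ε (4, 1): total = 2040.0
Minimum is at δ with total 1674.6 km.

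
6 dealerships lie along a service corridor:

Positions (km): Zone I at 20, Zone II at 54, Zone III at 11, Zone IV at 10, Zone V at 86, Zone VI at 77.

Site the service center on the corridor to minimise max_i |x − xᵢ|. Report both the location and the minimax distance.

location 48, max distance 38

The 1-center on a line is the midpoint of the two extreme points: leftmost at 10, rightmost at 86.
Optimal location = (10 + 86)/2 = 48; maximum distance = (86 − 10)/2 = 38.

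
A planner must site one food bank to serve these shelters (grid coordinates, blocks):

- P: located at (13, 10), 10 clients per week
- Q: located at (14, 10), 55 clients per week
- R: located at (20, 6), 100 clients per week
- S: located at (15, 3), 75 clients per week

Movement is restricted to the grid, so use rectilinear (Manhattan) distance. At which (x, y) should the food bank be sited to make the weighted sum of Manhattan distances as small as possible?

(15, 6)

Manhattan distance separates: Σwᵢ(|x−xᵢ|+|y−yᵢ|) = Σwᵢ|x−xᵢ| + Σwᵢ|y−yᵢ|, so x and y are optimised independently as 1-D weighted medians.
Total weight W = 240; half = 120.
x-coordinate, sorted with cumulative weight:
  x=13 (P, w=10) cum 10
  x=14 (Q, w=55) cum 65
  x=15 (S, w=75) cum 140  ← median
  x=20 (R, w=100) cum 240
⇒ x* = 15
y-coordinate, sorted with cumulative weight:
  y=3 (S, w=75) cum 75
  y=6 (R, w=100) cum 175  ← median
  y=10 (P, w=10) cum 185
  y=10 (Q, w=55) cum 240
⇒ y* = 6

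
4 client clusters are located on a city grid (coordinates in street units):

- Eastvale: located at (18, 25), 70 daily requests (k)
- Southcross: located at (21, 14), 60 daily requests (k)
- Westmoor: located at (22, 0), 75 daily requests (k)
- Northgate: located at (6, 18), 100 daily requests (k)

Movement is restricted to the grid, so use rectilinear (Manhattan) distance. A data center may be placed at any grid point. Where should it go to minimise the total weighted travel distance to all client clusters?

Manhattan distance separates: Σwᵢ(|x−xᵢ|+|y−yᵢ|) = Σwᵢ|x−xᵢ| + Σwᵢ|y−yᵢ|, so x and y are optimised independently as 1-D weighted medians.
Total weight W = 305; half = 152.5.
x-coordinate, sorted with cumulative weight:
  x=6 (Northgate, w=100) cum 100
  x=18 (Eastvale, w=70) cum 170  ← median
  x=21 (Southcross, w=60) cum 230
  x=22 (Westmoor, w=75) cum 305
⇒ x* = 18
y-coordinate, sorted with cumulative weight:
  y=0 (Westmoor, w=75) cum 75
  y=14 (Southcross, w=60) cum 135
  y=18 (Northgate, w=100) cum 235  ← median
  y=25 (Eastvale, w=70) cum 305
⇒ y* = 18

(18, 18)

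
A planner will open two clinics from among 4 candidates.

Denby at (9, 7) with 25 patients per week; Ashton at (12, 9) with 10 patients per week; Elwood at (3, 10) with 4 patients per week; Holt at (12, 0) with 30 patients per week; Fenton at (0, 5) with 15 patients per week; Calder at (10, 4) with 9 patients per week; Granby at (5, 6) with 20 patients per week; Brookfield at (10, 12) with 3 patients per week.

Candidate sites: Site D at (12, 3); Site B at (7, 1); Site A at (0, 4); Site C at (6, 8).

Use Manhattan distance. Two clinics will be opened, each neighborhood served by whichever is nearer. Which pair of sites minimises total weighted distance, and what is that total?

{Site D, Site C}, total 516

Evaluate every pair (each demand assigned to the nearer of the two):
  {Site D, Site C}: total = 516
  {Site D, Site A}: total = 576
  {Site B, Site C}: total = 643
  {Site D, Site B}: total = 742
  {Site A, Site C}: total = 781
  {Site B, Site A}: total = 797
Best pair: {Site D, Site C} with total 516.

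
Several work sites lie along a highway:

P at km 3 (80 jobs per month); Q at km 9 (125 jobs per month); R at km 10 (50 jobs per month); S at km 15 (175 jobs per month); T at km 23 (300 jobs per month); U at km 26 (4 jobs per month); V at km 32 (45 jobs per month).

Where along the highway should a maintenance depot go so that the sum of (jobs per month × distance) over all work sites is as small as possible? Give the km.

For a sum of weighted absolute distances on a line, the optimum is the weighted median (not the mean). Total weight W = 779; half-weight = 389.5.
Sort by position and accumulate weight:
  km 3 (P, w=80) → cum 80
  km 9 (Q, w=125) → cum 205
  km 10 (R, w=50) → cum 255
  km 15 (S, w=175) → cum 430  ≥ 389.5 → median here
  km 23 (T, w=300) → cum 730
  km 26 (U, w=4) → cum 734
  km 32 (V, w=45) → cum 779
Optimal location: km 15.

x = 15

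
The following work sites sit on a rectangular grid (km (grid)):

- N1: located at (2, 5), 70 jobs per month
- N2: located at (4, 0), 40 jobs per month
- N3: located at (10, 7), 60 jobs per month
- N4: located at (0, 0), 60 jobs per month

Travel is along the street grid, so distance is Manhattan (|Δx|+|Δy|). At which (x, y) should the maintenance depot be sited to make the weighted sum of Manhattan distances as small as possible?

(2, 5)

Manhattan distance separates: Σwᵢ(|x−xᵢ|+|y−yᵢ|) = Σwᵢ|x−xᵢ| + Σwᵢ|y−yᵢ|, so x and y are optimised independently as 1-D weighted medians.
Total weight W = 230; half = 115.
x-coordinate, sorted with cumulative weight:
  x=0 (N4, w=60) cum 60
  x=2 (N1, w=70) cum 130  ← median
  x=4 (N2, w=40) cum 170
  x=10 (N3, w=60) cum 230
⇒ x* = 2
y-coordinate, sorted with cumulative weight:
  y=0 (N2, w=40) cum 40
  y=0 (N4, w=60) cum 100
  y=5 (N1, w=70) cum 170  ← median
  y=7 (N3, w=60) cum 230
⇒ y* = 5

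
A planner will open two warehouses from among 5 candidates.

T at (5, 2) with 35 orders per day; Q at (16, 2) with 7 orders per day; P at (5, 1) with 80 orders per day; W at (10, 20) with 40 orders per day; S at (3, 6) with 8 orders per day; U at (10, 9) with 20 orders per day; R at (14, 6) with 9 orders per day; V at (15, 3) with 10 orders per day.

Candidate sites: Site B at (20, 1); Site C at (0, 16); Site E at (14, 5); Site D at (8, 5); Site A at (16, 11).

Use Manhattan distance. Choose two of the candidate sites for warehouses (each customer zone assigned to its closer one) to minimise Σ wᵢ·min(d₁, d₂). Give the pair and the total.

{Site E, Site D}, total 1692

Evaluate every pair (each demand assigned to the nearer of the two):
  {Site E, Site D}: total = 1692
  {Site C, Site D}: total = 1728
  {Site D, Site A}: total = 1754
  {Site B, Site D}: total = 1786
  {Site C, Site E}: total = 2350
  {Site E, Site A}: total = 2390
  {Site B, Site E}: total = 2550
  {Site B, Site A}: total = 2832
  {Site B, Site C}: total = 2968
  {Site C, Site A}: total = 3305
Best pair: {Site E, Site D} with total 1692.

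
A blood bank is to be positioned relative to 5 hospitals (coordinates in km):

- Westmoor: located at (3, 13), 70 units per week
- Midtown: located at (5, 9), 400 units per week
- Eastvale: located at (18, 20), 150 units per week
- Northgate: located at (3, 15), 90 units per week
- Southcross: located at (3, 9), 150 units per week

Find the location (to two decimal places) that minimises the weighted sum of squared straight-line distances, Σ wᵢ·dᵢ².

The minimiser of Σwᵢ‖p−pᵢ‖² is the weighted centroid p* = (Σwᵢpᵢ)/(Σwᵢ).
Σwᵢ = 860.
Σwᵢxᵢ = 70·3 + 400·5 + 150·18 + 90·3 + 150·3 = 5630.
Σwᵢyᵢ = 70·13 + 400·9 + 150·20 + 90·15 + 150·9 = 10210.
x* = 5630/860 = 6.55, y* = 10210/860 = 11.87.

(6.55, 11.87)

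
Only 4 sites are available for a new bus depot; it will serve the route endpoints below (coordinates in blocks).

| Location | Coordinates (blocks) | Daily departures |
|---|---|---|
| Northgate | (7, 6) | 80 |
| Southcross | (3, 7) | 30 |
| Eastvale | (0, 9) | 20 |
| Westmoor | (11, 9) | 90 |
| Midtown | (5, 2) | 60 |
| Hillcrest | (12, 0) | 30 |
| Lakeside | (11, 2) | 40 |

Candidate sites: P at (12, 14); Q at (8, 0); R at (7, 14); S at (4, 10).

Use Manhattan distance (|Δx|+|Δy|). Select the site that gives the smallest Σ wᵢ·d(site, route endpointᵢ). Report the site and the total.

Total weighted distance at each candidate:
  P (12, 14): total = 4480
  Q (8, 0): total = 2960
  R (7, 14): total = 4070
  S (4, 10): total = 3180
Minimum is at Q with total 2960 blocks.

Q, total 2960 blocks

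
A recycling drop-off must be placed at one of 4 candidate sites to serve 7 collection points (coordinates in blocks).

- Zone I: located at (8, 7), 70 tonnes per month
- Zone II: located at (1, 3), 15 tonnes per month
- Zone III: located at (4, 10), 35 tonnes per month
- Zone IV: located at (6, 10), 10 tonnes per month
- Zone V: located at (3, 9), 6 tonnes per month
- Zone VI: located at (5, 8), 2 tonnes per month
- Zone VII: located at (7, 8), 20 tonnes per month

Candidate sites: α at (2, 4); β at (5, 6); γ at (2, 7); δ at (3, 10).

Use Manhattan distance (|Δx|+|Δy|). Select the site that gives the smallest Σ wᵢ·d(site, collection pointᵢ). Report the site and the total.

β, total 724 blocks

Total weighted distance at each candidate:
  α (2, 4): total = 1270
  β (5, 6): total = 724
  γ (2, 7): total = 886
  δ (3, 10): total = 894
Minimum is at β with total 724 blocks.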